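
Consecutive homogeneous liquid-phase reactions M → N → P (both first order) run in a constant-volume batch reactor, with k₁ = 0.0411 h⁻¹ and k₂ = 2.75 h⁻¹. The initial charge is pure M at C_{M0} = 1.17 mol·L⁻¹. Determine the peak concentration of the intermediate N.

Evaluating C_N at t_opt = ln(k₂/k₁)/(k₂−k₁) gives C_{N,max}/C_{M0} = (k₁/k₂)^[k₂/(k₂−k₁)].
= (0.0411/2.75)^(2.75/(2.75−0.0411)) = (0.01495)^(1.015) = 0.01402.
C_{N,max} = 0.01402×1.17 = 0.0164 mol·L⁻¹.

0.0164 mol·L⁻¹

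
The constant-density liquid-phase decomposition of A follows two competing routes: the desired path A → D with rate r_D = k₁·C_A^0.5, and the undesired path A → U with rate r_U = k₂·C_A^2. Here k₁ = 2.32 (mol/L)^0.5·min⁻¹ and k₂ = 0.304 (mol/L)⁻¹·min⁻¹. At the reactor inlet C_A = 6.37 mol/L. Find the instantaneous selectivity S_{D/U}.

0.475

S_{D/U} = r_D/r_U = (k₁·C_A^0.5)/(k₂·C_A^2) = (k₁/k₂)·C_A^-1.5.
= (2.32×6.370^0.5) / (0.304×6.370^2) = 5.855/12.34 = 0.475.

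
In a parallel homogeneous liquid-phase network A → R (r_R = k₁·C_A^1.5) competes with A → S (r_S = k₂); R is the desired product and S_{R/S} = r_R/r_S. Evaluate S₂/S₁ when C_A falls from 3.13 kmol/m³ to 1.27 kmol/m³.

0.258

S_{R/S} = (k₁/k₂)·C_A^1.5, so S₂/S₁ = (C_{A,2}/C_{A,1})^1.5.
= (1.27/3.13)^1.5 = (0.4058)^1.5 = 0.258.
Selectivity toward R falls as C_A falls — high-concentration operation is favoured.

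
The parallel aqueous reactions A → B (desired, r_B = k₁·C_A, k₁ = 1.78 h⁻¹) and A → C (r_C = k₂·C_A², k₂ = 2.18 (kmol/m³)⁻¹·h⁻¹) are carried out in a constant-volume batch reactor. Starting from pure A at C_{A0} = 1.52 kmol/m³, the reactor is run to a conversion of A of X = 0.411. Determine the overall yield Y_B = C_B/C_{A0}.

C_A = C_{A0}(1−X) = 0.8953 kmol/m³.
Along a PFR/batch, dC_B/dC_A = −r_B/(r_B+r_C) = −k₁/(k₁+k₂·C_A).
Integrating from C_{A0} to C_A: C_B = (1.78/2.18)·ln[(1.78+2.18·1.52)/(1.78+2.18·0.895)] = 0.8165·ln(5.094/3.732) = 0.2540 kmol/m³.
Y_B = C_B/C_{A0} = 0.2540/1.52 = 0.167.

0.167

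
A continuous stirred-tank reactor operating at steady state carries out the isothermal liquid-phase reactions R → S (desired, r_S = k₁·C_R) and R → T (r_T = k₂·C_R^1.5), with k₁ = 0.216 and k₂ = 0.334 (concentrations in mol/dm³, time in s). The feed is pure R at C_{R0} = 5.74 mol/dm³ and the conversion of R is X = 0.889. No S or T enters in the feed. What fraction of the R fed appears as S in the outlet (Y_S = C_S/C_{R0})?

0.398

Exit C_R = C_{R0}(1−X) = 5.74×0.111 = 0.6371 mol/dm³.
In a CSTR the entire volume is at exit conditions, so r_S = 0.216×0.6371 = 0.1376 and r_T = 0.334×0.6371^1.5 = 0.1699.
Fraction of consumed R going to S: r_S/(r_S+r_T) = 0.4476.
C_S = 0.4476·C_{R0}·X = 0.4476×5.74×0.889 = 2.28 mol/dm³; Y_S = C_S/C_{R0} = 0.398.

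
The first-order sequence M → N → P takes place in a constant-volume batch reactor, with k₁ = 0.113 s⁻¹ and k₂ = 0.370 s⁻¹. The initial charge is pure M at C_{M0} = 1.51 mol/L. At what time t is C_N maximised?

4.62 s

For first-order series the maximum of C_N occurs at t_opt = ln(k₂/k₁)/(k₂−k₁).
= ln(0.370/0.113)/(0.370−0.113) = ln(3.274)/0.2570 = 1.186/0.2570 = 4.62 s.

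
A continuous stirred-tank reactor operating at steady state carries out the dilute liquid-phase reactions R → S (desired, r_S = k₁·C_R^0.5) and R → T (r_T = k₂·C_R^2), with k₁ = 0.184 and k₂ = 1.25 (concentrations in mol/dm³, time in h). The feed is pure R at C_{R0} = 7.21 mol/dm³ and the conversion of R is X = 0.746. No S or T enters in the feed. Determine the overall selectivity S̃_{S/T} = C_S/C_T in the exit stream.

0.0594

Exit C_R = C_{R0}(1−X) = 7.21×0.254 = 1.831 mol/dm³.
In a CSTR the entire volume is at exit conditions, so r_S = 0.184×1.831^0.5 = 0.2490 and r_T = 1.25×1.831^2 = 4.192.
Overall selectivity = C_S/C_T = r_Sτ/(r_Tτ) = r_S/r_T = 0.0594.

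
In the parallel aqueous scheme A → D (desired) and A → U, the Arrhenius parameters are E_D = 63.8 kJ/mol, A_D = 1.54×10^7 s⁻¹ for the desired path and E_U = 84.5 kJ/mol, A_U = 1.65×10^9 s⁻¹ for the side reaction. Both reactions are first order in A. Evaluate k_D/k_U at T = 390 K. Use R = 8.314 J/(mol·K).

5.53

k_D/k_U = (A_D/A_U)·exp[−(E_D−E_U)/(RT)] = (A_D/A_U)·exp[(E_U−E_D)/(RT)].
(E_U−E_D)/(RT) = (84.5−63.8)×10³/(8.314×390) = 20700/3242 = 6.384.
k_D/k_U = (1.54×10^7/1.65×10^9)·exp(6.384) = 0.009333 × 592.3 = 5.53.
Since E_D < E_U, lowering the temperature improves selectivity toward D.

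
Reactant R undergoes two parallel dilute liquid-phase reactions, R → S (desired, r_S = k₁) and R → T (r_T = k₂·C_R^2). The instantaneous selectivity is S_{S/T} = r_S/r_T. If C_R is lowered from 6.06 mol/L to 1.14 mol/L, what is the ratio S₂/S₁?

S_{S/T} = (k₁/k₂)·C_R^-2, so S₂/S₁ = (C_{R,2}/C_{R,1})^-2.
= (1.14/6.06)^(-2) = (0.1881)^(-2) = 28.3.
Selectivity toward S rises as C_R falls — low-concentration operation is favoured.

28.3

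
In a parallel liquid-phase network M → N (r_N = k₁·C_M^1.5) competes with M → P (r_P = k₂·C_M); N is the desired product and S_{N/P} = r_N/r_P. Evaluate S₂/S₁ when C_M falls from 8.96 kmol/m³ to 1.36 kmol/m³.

0.390

S_{N/P} = (k₁/k₂)·C_M^0.5, so S₂/S₁ = (C_{M,2}/C_{M,1})^0.5.
= (1.36/8.96)^0.5 = (0.1518)^0.5 = 0.390.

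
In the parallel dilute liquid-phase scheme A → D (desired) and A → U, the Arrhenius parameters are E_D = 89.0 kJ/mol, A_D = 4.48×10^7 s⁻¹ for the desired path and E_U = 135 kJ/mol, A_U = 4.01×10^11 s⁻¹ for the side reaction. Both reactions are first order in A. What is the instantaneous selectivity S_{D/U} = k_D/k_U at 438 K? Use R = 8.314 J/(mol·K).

34.2

k_D/k_U = (A_D/A_U)·exp[−(E_D−E_U)/(RT)] = (A_D/A_U)·exp[(E_U−E_D)/(RT)].
(E_U−E_D)/(RT) = (135−89.0)×10³/(8.314×438) = 46000/3642 = 12.63.
k_D/k_U = (4.48×10^7/4.01×10^11)·exp(12.63) = 1.117×10^-4 × 3.062×10^5 = 34.2.
Since E_D < E_U, lowering the temperature improves selectivity toward D.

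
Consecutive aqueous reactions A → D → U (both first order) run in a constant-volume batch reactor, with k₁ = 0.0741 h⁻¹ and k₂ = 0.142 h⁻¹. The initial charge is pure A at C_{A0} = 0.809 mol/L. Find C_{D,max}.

0.208 mol/L

For a first-order series the maximum intermediate yield is C_{D,max}/C_{A0} = (k₁/k₂)^[k₂/(k₂−k₁)].
= (0.0741/0.142)^(0.142/(0.142−0.0741)) = (0.5218)^(2.091) = 0.2566.
C_{D,max} = 0.2566×0.809 = 0.208 mol/L.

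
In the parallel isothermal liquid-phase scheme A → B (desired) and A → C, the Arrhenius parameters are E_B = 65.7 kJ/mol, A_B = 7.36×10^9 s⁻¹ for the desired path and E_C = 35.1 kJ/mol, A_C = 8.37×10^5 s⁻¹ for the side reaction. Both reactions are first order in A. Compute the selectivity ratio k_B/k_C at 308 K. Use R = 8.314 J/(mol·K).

0.0568

k_B/k_C = (A_B/A_C)·exp[−(E_B−E_C)/(RT)] = (A_B/A_C)·exp[(E_C−E_B)/(RT)].
(E_C−E_B)/(RT) = (35.1−65.7)×10³/(8.314×308) = -30600/2561 = -11.95.
k_B/k_C = (7.36×10^9/8.37×10^5)·exp(-11.95) = 8793 × 6.461×10^-6 = 0.0568.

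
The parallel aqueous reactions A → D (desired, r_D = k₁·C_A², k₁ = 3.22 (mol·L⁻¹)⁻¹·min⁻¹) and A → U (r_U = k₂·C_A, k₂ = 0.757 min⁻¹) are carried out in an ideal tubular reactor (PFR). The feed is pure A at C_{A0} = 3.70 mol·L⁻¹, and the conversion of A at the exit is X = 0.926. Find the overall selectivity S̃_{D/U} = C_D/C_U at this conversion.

C_A = C_{A0}(1−X) = 0.2738 mol·L⁻¹.
Along a PFR/batch, dC_U/dC_A = −r_U/(r_D+r_U) = −k₂/(k₂+k₁·C_A).
Integrating from C_{A0} to C_A: C_U = (0.757/3.22)·ln[(0.757+3.22·3.70)/(0.757+3.22·0.274)] = 0.2351·ln(12.67/1.639) = 0.4809 mol·L⁻¹.
Then C_D = (C_{A0}−C_A) − C_U = 3.426 − 0.4809 = 2.945 mol·L⁻¹.
S̃_{D/U} = C_D/C_U = 2.945/0.4809 = 6.12.

6.12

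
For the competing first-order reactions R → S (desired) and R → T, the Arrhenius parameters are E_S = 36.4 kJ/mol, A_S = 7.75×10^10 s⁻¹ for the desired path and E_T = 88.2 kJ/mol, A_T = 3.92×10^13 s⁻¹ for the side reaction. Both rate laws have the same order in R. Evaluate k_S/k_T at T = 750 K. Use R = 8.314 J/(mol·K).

8.01

With equal orders, S_{S/T} = k_S/k_T = (A_S/A_T)·exp[(E_T−E_S)/(RT)].
(E_T−E_S)/(RT) = (88.2−36.4)×10³/(8.314×750) = 51800/6236 = 8.307.
k_S/k_T = (7.75×10^10/3.92×10^13)·exp(8.307) = 0.001977 × 4053 = 8.01.
Since E_S < E_T, lowering the temperature improves selectivity toward S.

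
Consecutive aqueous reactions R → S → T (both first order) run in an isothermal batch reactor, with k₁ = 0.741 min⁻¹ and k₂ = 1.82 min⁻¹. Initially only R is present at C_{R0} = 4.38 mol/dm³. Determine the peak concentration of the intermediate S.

0.962 mol/dm³

At the optimum, C_{S,max}/C_{R0} = (k₁/k₂)^[k₂/(k₂−k₁)].
= (0.741/1.82)^(1.82/(1.82−0.741)) = (0.4071)^(1.687) = 0.2197.
C_{S,max} = 0.2197×4.38 = 0.962 mol/dm³.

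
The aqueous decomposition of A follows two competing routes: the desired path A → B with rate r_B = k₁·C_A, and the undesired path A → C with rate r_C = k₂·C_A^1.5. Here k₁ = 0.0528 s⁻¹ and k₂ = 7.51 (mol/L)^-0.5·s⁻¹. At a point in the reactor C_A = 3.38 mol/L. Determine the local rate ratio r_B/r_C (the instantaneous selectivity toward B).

0.00382

S_{B/C} = r_B/r_C = (k₁·C_A)/(k₂·C_A^1.5) = (k₁/k₂)·C_A^-0.5.
= (0.0528×3.380) / (7.51×3.380^1.5) = 0.1785/46.67 = 0.00382.
The undesired path is higher order in A, so low C_A (CSTR or dilute feed) favours B.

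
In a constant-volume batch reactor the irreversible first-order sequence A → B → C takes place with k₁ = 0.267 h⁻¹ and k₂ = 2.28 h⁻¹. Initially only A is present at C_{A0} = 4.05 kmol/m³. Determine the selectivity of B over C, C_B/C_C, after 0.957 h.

0.637

The intermediate concentration in a first-order A→B→C sequence is C_B = k₁C_{A0}(e^(−k₁t) − e^(−k₂t))/(k₂−k₁).
e^(−k₁t) = e^(−0.267×0.957) = e^(−0.2555) = 0.7745; e^(−k₂t) = e^(−2.182) = 0.1128.
C_B = 0.267×4.05/(2.28−0.267) × (0.7745−0.1128) = 0.5372×0.6617 = 0.3555 kmol/m³.
C_A = C_{A0}e^(−k₁t) = 3.137 kmol/m³, so C_C = C_{A0}−C_A−C_B = 0.5578 kmol/m³; C_B/C_C = 0.637.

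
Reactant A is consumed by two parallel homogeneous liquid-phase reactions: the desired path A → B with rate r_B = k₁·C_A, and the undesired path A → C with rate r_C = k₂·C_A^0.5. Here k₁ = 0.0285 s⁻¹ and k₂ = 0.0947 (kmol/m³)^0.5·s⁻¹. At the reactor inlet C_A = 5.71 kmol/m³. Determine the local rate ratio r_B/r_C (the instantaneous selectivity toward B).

0.719

S_{B/C} = r_B/r_C = (k₁·C_A)/(k₂·C_A^0.5) = (k₁/k₂)·C_A^0.5.
= (0.0285×5.710) / (0.0947×5.710^0.5) = 0.1627/0.2263 = 0.719.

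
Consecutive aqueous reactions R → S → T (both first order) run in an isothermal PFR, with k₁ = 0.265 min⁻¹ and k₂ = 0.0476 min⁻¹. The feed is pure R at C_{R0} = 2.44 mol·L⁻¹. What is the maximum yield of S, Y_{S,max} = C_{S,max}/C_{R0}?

0.687

Evaluating C_S at τ_opt = ln(k₂/k₁)/(k₂−k₁) gives C_{S,max}/C_{R0} = (k₁/k₂)^[k₂/(k₂−k₁)].
= (0.265/0.0476)^(0.0476/(0.0476−0.265)) = (5.567)^(-0.2190) = 0.6867.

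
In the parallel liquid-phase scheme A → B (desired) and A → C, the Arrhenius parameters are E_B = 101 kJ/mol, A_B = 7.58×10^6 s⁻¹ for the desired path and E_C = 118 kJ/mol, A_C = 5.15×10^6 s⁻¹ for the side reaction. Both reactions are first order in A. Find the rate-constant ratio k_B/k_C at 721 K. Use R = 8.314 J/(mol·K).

25.1

Since both paths have the same order in A, the concentration cancels and S_{B/C} = k_B/k_C = (A_B/A_C)·exp[(E_C−E_B)/(RT)].
(E_C−E_B)/(RT) = (118−101)×10³/(8.314×721) = 17000/5994 = 2.836.
k_B/k_C = (7.58×10^6/5.15×10^6)·exp(2.836) = 1.472 × 17.05 = 25.1.
Since E_B < E_C, lowering the temperature improves selectivity toward B.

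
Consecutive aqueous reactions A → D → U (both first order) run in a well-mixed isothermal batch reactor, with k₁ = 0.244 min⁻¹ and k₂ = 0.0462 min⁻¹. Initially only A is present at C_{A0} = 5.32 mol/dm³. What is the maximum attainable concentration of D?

Evaluating C_D at t_opt = ln(k₂/k₁)/(k₂−k₁) gives C_{D,max}/C_{A0} = (k₁/k₂)^[k₂/(k₂−k₁)].
= (0.244/0.0462)^(0.0462/(0.0462−0.244)) = (5.281)^(-0.2336) = 0.6779.
C_{D,max} = 0.6779×5.32 = 3.61 mol/dm³.

3.61 mol/dm³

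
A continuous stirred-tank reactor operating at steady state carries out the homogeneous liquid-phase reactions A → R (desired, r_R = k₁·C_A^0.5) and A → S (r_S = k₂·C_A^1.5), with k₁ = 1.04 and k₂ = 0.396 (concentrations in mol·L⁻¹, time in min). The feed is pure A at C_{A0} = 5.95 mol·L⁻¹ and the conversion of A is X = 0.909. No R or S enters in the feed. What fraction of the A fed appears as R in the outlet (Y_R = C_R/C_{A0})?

0.754

Exit C_A = C_{A0}(1−X) = 5.95×0.0910 = 0.5414 mol·L⁻¹.
A CSTR operates uniformly at the exit composition, giving r_R = 0.7653 and r_S = 0.1578 (each k·C_A^n at C_A = 0.5414).
Fraction of consumed A going to R: r_R/(r_R+r_S) = 0.8291.
C_R = 0.8291·C_{A0}·X = 0.8291×5.95×0.909 = 4.48 mol·L⁻¹; Y_R = C_R/C_{A0} = 0.754.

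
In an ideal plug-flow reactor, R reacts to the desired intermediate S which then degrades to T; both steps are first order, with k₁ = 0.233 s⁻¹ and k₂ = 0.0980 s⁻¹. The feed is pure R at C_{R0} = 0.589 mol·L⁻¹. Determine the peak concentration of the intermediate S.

At the optimum, C_{S,max}/C_{R0} = (k₁/k₂)^[k₂/(k₂−k₁)].
= (0.233/0.0980)^(0.0980/(0.0980−0.233)) = (2.378)^(-0.7259) = 0.5333.
C_{S,max} = 0.5333×0.589 = 0.314 mol·L⁻¹.

0.314 mol·L⁻¹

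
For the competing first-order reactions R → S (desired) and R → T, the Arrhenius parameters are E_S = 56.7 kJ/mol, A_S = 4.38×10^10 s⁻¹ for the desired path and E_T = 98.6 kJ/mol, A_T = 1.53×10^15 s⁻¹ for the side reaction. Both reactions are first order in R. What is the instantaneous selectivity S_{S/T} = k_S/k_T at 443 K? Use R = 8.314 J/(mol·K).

With equal orders, S_{S/T} = k_S/k_T = (A_S/A_T)·exp[(E_T−E_S)/(RT)].
(E_T−E_S)/(RT) = (98.6−56.7)×10³/(8.314×443) = 41900/3683 = 11.38.
k_S/k_T = (4.38×10^10/1.53×10^15)·exp(11.38) = 2.863×10^-5 × 87228 = 2.50.
Since E_S < E_T, lowering the temperature improves selectivity toward S.

2.50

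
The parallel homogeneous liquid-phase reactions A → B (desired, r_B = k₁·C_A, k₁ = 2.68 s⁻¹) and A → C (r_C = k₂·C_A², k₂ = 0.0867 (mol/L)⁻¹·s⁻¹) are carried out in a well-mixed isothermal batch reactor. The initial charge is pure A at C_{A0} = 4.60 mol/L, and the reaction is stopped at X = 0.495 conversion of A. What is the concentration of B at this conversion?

C_A = C_{A0}(1−X) = 2.323 mol/L.
Along a PFR/batch, dC_B/dC_A = −r_B/(r_B+r_C) = −k₁/(k₁+k₂·C_A).
Integrating from C_{A0} to C_A: C_B = (2.68/0.0867)·ln[(2.68+0.0867·4.60)/(2.68+0.0867·2.32)] = 30.91·ln(3.079/2.881) = 2.048 mol/L.

2.05 mol/L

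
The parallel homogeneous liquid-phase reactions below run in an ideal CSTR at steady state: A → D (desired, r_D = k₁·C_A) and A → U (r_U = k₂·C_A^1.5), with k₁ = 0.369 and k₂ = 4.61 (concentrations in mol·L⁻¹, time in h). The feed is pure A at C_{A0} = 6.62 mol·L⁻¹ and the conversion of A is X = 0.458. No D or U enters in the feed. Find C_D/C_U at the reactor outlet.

Exit C_A = C_{A0}(1−X) = 6.62×0.542 = 3.588 mol·L⁻¹.
Rates in a CSTR are evaluated at the outlet concentration: r_D = 0.369×3.588 = 1.324, r_U = 4.61×3.588^1.5 = 31.33.
Overall selectivity = C_D/C_U = r_Dτ/(r_Uτ) = r_D/r_U = 0.0423.

0.0423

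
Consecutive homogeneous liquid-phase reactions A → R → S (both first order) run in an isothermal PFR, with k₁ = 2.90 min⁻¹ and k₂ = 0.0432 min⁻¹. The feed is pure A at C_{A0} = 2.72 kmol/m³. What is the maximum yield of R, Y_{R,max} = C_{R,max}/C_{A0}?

0.938

At the optimum, C_{R,max}/C_{A0} = (k₁/k₂)^[k₂/(k₂−k₁)].
= (2.90/0.0432)^(0.0432/(0.0432−2.90)) = (67.13)^(-0.01512) = 0.9384.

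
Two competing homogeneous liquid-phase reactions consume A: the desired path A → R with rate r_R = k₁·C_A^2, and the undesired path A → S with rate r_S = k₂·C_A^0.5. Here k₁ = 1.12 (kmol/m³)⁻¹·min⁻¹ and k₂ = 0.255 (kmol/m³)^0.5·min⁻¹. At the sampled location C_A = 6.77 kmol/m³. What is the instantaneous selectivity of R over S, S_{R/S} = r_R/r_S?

77.4

S_{R/S} = r_R/r_S = (k₁·C_A^2)/(k₂·C_A^0.5) = (k₁/k₂)·C_A^1.5.
= (1.12×6.770^2) / (0.255×6.770^0.5) = 51.33/0.6635 = 77.4.
Since the desired path is higher order in A, keeping C_A high (PFR or concentrated feed) favours R.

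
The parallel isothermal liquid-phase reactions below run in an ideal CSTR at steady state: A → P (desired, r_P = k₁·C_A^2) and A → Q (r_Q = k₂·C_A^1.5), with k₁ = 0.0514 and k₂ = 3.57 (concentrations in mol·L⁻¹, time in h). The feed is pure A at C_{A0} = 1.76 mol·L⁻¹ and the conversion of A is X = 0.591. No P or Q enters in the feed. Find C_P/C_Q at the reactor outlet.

0.0122

Exit C_A = C_{A0}(1−X) = 1.76×0.409 = 0.7198 mol·L⁻¹.
A CSTR operates uniformly at the exit composition, giving r_P = 0.02663 and r_Q = 2.180 (each k·C_A^n at C_A = 0.7198).
Overall selectivity = C_P/C_Q = r_Pτ/(r_Qτ) = r_P/r_Q = 0.0122.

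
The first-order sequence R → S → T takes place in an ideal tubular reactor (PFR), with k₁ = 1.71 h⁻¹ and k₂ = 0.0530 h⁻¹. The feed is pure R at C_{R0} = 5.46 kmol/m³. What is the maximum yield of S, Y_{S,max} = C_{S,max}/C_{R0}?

0.895

Evaluating C_S at τ_opt = ln(k₂/k₁)/(k₂−k₁) gives C_{S,max}/C_{R0} = (k₁/k₂)^[k₂/(k₂−k₁)].
= (1.71/0.0530)^(0.0530/(0.0530−1.71)) = (32.26)^(-0.03199) = 0.8948.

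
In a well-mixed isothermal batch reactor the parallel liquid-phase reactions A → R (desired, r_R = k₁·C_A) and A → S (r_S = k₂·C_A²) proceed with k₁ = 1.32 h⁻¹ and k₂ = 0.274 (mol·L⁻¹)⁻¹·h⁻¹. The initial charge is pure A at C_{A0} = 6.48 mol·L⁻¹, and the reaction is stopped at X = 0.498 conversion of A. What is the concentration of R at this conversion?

1.62 mol·L⁻¹

C_A = C_{A0}(1−X) = 3.253 mol·L⁻¹.
Along a PFR/batch, dC_R/dC_A = −r_R/(r_R+r_S) = −k₁/(k₁+k₂·C_A).
Integrating from C_{A0} to C_A: C_R = (1.32/0.274)·ln[(1.32+0.274·6.48)/(1.32+0.274·3.25)] = 4.818·ln(3.096/2.211) = 1.620 mol·L⁻¹.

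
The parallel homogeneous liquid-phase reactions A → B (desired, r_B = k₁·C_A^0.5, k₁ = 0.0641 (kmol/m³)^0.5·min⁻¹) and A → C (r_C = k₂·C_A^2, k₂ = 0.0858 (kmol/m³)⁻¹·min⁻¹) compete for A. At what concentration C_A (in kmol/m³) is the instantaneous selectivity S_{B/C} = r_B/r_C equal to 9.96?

0.178 kmol/m³

S_{B/C} = (k₁/k₂)·C_A^-1.5 ⇒ C_A = (S·k₂/k₁)^(1/(-1.5)).
= (9.96×0.0858/0.0641)^(-0.6667) = (13.33)^(-0.6667) = 0.178 kmol/m³.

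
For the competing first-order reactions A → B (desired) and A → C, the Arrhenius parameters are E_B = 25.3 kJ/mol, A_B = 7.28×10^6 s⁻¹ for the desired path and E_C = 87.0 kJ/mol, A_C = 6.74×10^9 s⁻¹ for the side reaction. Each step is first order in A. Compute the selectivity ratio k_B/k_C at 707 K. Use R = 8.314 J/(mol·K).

Since both paths have the same order in A, the concentration cancels and S_{B/C} = k_B/k_C = (A_B/A_C)·exp[(E_C−E_B)/(RT)].
(E_C−E_B)/(RT) = (87.0−25.3)×10³/(8.314×707) = 61700/5878 = 10.50.
k_B/k_C = (7.28×10^6/6.74×10^9)·exp(10.50) = 0.001080 × 36198 = 39.1.

39.1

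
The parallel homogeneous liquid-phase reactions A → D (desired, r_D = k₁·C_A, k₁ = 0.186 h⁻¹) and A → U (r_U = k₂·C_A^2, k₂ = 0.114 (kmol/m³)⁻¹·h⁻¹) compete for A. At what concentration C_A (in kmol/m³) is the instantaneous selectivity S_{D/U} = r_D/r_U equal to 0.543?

3.00 kmol/m³

S_{D/U} = (k₁/k₂)·C_A⁻¹ ⇒ C_A = (S·k₂/k₁)^(-1).
= (0.543×0.114/0.186)^(-1) = (0.3328)^(-1) = 3.00 kmol/m³.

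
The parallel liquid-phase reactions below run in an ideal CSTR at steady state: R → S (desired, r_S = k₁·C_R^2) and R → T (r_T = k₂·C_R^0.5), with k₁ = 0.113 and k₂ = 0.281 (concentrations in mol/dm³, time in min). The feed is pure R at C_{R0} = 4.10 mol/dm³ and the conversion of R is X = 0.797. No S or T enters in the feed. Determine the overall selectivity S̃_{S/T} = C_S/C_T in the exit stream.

Exit C_R = C_{R0}(1−X) = 4.10×0.203 = 0.8323 mol/dm³.
A CSTR operates uniformly at the exit composition, giving r_S = 0.07828 and r_T = 0.2564 (each k·C_R^n at C_R = 0.8323).
Overall selectivity = C_S/C_T = r_Sτ/(r_Tτ) = r_S/r_T = 0.305.

0.305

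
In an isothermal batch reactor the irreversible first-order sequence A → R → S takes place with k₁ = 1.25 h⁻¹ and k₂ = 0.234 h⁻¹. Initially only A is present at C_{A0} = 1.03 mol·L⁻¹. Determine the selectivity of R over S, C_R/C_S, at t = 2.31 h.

Solving the coupled first-order balances gives C_R(t) = [k₁/(k₂−k₁)]·C_{A0}·(e^(−k₁t) − e^(−k₂t)).
e^(−k₁t) = e^(−1.25×2.31) = e^(−2.888) = 0.05572; e^(−k₂t) = e^(−0.5405) = 0.5824.
C_R = 1.25×1.03/(0.234−1.25) × (0.05572−0.5824) = (-1.267)×(-0.5267) = 0.6675 mol·L⁻¹.
C_A = C_{A0}e^(−k₁t) = 0.05739 mol·L⁻¹, so C_S = C_{A0}−C_A−C_R = 0.3051 mol·L⁻¹; C_R/C_S = 2.19.

2.19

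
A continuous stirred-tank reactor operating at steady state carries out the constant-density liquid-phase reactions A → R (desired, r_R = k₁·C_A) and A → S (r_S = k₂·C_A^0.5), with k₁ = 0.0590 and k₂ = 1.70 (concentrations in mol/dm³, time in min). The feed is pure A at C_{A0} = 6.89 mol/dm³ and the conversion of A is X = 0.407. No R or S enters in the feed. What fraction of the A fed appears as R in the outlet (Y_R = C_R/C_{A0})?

0.0267

Exit C_A = C_{A0}(1−X) = 6.89×0.593 = 4.086 mol/dm³.
Rates in a CSTR are evaluated at the outlet concentration: r_R = 0.0590×4.086 = 0.2411, r_S = 1.70×4.086^0.5 = 3.436.
Fraction of consumed A going to R: r_R/(r_R+r_S) = 0.06555.
C_R = 0.06555·C_{A0}·X = 0.06555×6.89×0.407 = 0.184 mol/dm³; Y_R = C_R/C_{A0} = 0.0267.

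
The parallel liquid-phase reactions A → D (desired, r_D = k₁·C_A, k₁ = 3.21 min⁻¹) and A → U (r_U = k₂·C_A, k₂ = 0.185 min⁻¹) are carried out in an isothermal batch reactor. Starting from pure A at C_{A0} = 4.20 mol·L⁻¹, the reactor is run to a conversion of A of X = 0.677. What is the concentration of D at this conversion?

C_A = C_{A0}(1−X) = 1.357 mol·L⁻¹.
Both paths are first order in A, so the instantaneous fraction to D is constant: dC_D/d(−C_A) = k₁/(k₁+k₂) = 0.9455.
C_D = 0.9455·(C_{A0}−C_A) = 0.9455×2.843 = 2.69 mol·L⁻¹.

2.69 mol·L⁻¹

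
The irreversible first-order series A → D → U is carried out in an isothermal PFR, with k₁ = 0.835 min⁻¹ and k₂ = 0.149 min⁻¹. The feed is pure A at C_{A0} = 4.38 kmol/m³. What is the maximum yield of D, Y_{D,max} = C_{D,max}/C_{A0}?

At the optimum, C_{D,max}/C_{A0} = (k₁/k₂)^[k₂/(k₂−k₁)].
= (0.835/0.149)^(0.149/(0.149−0.835)) = (5.604)^(-0.2172) = 0.6877.

0.688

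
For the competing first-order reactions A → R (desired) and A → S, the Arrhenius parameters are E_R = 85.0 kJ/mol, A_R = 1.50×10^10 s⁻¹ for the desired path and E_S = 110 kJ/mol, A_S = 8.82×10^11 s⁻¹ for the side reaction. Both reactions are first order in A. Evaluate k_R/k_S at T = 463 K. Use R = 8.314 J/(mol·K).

11.3

k_R/k_S = (A_R/A_S)·exp[−(E_R−E_S)/(RT)] = (A_R/A_S)·exp[(E_S−E_R)/(RT)].
(E_S−E_R)/(RT) = (110−85.0)×10³/(8.314×463) = 25000/3849 = 6.495.
k_R/k_S = (1.50×10^10/8.82×10^11)·exp(6.495) = 0.01701 × 661.5 = 11.3.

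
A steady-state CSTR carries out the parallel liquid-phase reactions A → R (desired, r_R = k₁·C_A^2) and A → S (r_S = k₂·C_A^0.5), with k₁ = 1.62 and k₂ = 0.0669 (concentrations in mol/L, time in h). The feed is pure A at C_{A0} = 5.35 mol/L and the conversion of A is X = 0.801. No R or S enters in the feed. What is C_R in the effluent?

Exit C_A = C_{A0}(1−X) = 5.35×0.199 = 1.065 mol/L.
A CSTR operates uniformly at the exit composition, giving r_R = 1.836 and r_S = 0.06903 (each k·C_A^n at C_A = 1.065).
Fraction of consumed A going to R: r_R/(r_R+r_S) = 0.9638.
C_R = 0.9638·C_{A0}·X = 0.9638×5.35×0.801 = 4.13 mol/L.

4.13 mol/L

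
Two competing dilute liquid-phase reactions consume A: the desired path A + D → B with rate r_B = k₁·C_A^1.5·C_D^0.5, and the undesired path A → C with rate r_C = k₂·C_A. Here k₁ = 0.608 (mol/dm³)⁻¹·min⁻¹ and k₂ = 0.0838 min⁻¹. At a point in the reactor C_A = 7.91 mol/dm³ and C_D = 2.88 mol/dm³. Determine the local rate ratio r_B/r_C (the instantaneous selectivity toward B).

S_{B/C} = r_B/r_C = (k₁·C_A^1.5·C_D^0.5)/(k₂·C_A) = (k₁/k₂)·C_A^0.5·C_D^0.5.
= (0.608×7.910^1.5×2.880^0.5) / (0.0838×7.910) = 22.95/0.6629 = 34.6.
Since the desired path is higher order in A, keeping C_A high (PFR or concentrated feed) favours B.

34.6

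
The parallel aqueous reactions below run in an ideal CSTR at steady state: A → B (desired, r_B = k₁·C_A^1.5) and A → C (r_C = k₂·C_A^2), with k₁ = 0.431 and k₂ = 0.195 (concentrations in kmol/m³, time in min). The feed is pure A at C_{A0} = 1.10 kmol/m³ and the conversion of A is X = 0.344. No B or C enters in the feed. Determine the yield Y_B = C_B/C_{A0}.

Exit C_A = C_{A0}(1−X) = 1.10×0.656 = 0.7216 kmol/m³.
A CSTR operates uniformly at the exit composition, giving r_B = 0.2642 and r_C = 0.1015 (each k·C_A^n at C_A = 0.7216).
Fraction of consumed A going to B: r_B/(r_B+r_C) = 0.7224.
C_B = 0.7224·C_{A0}·X = 0.7224×1.10×0.344 = 0.273 kmol/m³; Y_B = C_B/C_{A0} = 0.248.

0.248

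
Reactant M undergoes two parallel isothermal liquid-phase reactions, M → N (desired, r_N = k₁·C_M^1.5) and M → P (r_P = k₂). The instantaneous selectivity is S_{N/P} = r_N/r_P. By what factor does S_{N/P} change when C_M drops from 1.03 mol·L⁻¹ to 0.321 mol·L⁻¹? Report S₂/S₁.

S_{N/P} = (k₁/k₂)·C_M^1.5, so S₂/S₁ = (C_{M,2}/C_{M,1})^1.5.
= (0.321/1.03)^1.5 = (0.3117)^1.5 = 0.174.
Selectivity toward N falls as C_M falls — high-concentration operation is favoured.

0.174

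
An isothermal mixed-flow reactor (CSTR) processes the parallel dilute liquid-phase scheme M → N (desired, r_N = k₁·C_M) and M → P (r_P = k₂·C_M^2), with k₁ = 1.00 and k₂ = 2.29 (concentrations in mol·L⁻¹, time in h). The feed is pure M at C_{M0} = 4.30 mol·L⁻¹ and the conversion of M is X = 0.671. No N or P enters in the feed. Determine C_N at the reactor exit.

0.681 mol·L⁻¹

Exit C_M = C_{M0}(1−X) = 4.30×0.329 = 1.415 mol·L⁻¹.
In a CSTR the entire volume is at exit conditions, so r_N = 1.00×1.415 = 1.415 and r_P = 2.29×1.415^2 = 4.583.
Fraction of consumed M going to N: r_N/(r_N+r_P) = 0.2359.
C_N = 0.2359·C_{M0}·X = 0.2359×4.30×0.671 = 0.681 mol·L⁻¹.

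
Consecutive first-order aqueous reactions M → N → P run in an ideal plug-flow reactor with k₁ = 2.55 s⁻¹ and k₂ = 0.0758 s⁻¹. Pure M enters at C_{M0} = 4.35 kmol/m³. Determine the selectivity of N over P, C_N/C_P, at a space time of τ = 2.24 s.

6.64

The intermediate concentration in a first-order A→B→C sequence is C_N = k₁C_{M0}(e^(−k₁τ) − e^(−k₂τ))/(k₂−k₁).
e^(−k₁τ) = e^(−2.55×2.24) = e^(−5.712) = 0.003306; e^(−k₂τ) = e^(−0.1698) = 0.8438.
C_N = 2.55×4.35/(0.0758−2.55) × (0.003306−0.8438) = (-4.483)×(-0.8405) = 3.768 kmol/m³.
C_M = C_{M0}e^(−k₁τ) = 0.01438 kmol/m³, so C_P = C_{M0}−C_M−C_N = 0.5673 kmol/m³; C_N/C_P = 6.64.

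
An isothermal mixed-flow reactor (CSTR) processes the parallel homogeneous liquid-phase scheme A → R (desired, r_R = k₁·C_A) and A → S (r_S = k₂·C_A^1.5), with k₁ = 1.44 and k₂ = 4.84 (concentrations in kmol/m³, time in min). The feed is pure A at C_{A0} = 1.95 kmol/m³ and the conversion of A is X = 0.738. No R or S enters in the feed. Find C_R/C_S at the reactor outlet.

Exit C_A = C_{A0}(1−X) = 1.95×0.262 = 0.5109 kmol/m³.
A CSTR operates uniformly at the exit composition, giving r_R = 0.7357 and r_S = 1.767 (each k·C_A^n at C_A = 0.5109).
Overall selectivity = C_R/C_S = r_Rτ/(r_Sτ) = r_R/r_S = 0.416.

0.416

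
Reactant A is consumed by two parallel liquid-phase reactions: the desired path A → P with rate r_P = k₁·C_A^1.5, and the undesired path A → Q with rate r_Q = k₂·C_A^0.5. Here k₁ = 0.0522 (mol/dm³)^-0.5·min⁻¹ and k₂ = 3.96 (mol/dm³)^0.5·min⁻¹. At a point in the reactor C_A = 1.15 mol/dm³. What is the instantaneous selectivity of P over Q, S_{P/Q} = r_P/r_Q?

S_{P/Q} = r_P/r_Q = (k₁·C_A^1.5)/(k₂·C_A^0.5) = (k₁/k₂)·C_A.
= (0.0522×1.150^1.5) / (3.96×1.150^0.5) = 0.06438/4.247 = 0.0152.
Since the desired path is higher order in A, keeping C_A high (PFR or concentrated feed) favours P.

0.0152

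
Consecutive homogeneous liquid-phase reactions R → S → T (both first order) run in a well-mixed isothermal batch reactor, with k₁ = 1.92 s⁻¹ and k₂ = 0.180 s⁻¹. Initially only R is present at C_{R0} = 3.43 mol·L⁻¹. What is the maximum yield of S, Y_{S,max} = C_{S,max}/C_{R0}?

0.783

At the optimum, C_{S,max}/C_{R0} = (k₁/k₂)^[k₂/(k₂−k₁)].
= (1.92/0.180)^(0.180/(0.180−1.92)) = (10.67)^(-0.1034) = 0.7828.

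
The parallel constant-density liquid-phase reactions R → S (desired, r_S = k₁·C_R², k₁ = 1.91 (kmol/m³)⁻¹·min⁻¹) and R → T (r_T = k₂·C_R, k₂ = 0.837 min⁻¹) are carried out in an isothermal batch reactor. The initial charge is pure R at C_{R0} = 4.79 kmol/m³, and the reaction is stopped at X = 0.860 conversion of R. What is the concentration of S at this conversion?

3.44 kmol/m³

C_R = C_{R0}(1−X) = 0.6706 kmol/m³.
Along a PFR/batch, dC_T/dC_R = −r_T/(r_S+r_T) = −k₂/(k₂+k₁·C_R).
Integrating from C_{R0} to C_R: C_T = (0.837/1.91)·ln[(0.837+1.91·4.79)/(0.837+1.91·0.671)] = 0.4382·ln(9.986/2.118) = 0.6796 kmol/m³.
Then C_S = (C_{R0}−C_R) − C_T = 4.119 − 0.6796 = 3.440 kmol/m³.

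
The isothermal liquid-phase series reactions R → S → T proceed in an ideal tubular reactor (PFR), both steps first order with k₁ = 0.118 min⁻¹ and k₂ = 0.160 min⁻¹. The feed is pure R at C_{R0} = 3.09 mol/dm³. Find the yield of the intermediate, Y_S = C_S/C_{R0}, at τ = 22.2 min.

0.124

For first-order series with pure R initially, C_S(τ) = k₁C_{R0}/(k₂−k₁)·(e^(−k₁τ) − e^(−k₂τ)).
e^(−k₁τ) = e^(−0.118×22.2) = e^(−2.620) = 0.07283; e^(−k₂τ) = e^(−3.552) = 0.02867.
C_S = 0.118×3.09/(0.160−0.118) × (0.07283−0.02867) = 8.681×0.04416 = 0.3834 mol/dm³.
Y_S = C_S/C_{R0} = 0.3834/3.09 = 0.124.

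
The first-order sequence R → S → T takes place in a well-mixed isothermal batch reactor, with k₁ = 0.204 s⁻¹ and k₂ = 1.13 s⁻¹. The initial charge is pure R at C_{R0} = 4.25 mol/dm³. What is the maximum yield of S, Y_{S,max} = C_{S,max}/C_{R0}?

0.124

For a first-order series the maximum intermediate yield is C_{S,max}/C_{R0} = (k₁/k₂)^[k₂/(k₂−k₁)].
= (0.204/1.13)^(1.13/(1.13−0.204)) = (0.1805)^(1.220) = 0.1238.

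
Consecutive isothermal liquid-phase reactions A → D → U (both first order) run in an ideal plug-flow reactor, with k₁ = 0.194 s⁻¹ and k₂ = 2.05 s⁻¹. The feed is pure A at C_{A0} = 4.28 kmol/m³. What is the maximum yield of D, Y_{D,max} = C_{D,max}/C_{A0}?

At the optimum, C_{D,max}/C_{A0} = (k₁/k₂)^[k₂/(k₂−k₁)].
= (0.194/2.05)^(2.05/(2.05−0.194)) = (0.09463)^(1.105) = 0.07396.

0.0740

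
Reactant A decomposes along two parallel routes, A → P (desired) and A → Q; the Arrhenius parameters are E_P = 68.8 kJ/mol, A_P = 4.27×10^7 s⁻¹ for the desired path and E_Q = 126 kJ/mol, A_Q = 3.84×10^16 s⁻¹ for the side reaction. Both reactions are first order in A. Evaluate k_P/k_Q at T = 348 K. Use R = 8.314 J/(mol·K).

With equal orders, S_{P/Q} = k_P/k_Q = (A_P/A_Q)·exp[(E_Q−E_P)/(RT)].
(E_Q−E_P)/(RT) = (126−68.8)×10³/(8.314×348) = 57200/2893 = 19.77.
k_P/k_Q = (4.27×10^7/3.84×10^16)·exp(19.77) = 1.112×10^-9 × 3.855×10^8 = 0.429.
Since E_P < E_Q, lowering the temperature improves selectivity toward P.

0.429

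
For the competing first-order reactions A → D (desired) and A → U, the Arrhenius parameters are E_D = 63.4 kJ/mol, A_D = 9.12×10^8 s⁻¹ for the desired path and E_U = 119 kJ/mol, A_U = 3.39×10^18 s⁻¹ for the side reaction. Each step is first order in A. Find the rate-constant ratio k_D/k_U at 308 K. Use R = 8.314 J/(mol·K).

k_D/k_U = (A_D/A_U)·exp[−(E_D−E_U)/(RT)] = (A_D/A_U)·exp[(E_U−E_D)/(RT)].
(E_U−E_D)/(RT) = (119−63.4)×10³/(8.314×308) = 55600/2561 = 21.71.
k_D/k_U = (9.12×10^8/3.39×10^18)·exp(21.71) = 2.690×10^-10 × 2.690×10^9 = 0.724.
Since E_D < E_U, lowering the temperature improves selectivity toward D.

0.724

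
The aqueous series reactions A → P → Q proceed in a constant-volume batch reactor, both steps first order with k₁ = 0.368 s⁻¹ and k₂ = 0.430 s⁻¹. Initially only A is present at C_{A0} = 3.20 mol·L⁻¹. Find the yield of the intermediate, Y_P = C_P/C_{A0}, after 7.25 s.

0.149

Solving the coupled first-order balances gives C_P(t) = [k₁/(k₂−k₁)]·C_{A0}·(e^(−k₁t) − e^(−k₂t)).
e^(−k₁t) = e^(−0.368×7.25) = e^(−2.668) = 0.06939; e^(−k₂t) = e^(−3.118) = 0.04427.
C_P = 0.368×3.20/(0.430−0.368) × (0.06939−0.04427) = 18.99×0.02512 = 0.4772 mol·L⁻¹.
Y_P = C_P/C_{A0} = 0.4772/3.20 = 0.149.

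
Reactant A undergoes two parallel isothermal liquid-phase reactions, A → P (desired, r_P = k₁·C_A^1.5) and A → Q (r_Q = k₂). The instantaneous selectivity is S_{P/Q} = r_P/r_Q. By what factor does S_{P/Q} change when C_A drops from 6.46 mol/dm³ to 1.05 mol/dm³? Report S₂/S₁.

S_{P/Q} = (k₁/k₂)·C_A^1.5, so S₂/S₁ = (C_{A,2}/C_{A,1})^1.5.
= (1.05/6.46)^1.5 = (0.1625)^1.5 = 0.0655.
Selectivity toward P falls as C_A falls — high-concentration operation is favoured.

0.0655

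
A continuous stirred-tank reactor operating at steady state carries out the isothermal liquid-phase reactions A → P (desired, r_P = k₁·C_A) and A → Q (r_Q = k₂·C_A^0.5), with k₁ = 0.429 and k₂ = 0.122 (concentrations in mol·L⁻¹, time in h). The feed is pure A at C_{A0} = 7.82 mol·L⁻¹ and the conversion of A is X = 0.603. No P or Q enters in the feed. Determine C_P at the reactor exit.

4.06 mol·L⁻¹

Exit C_A = C_{A0}(1−X) = 7.82×0.397 = 3.105 mol·L⁻¹.
A CSTR operates uniformly at the exit composition, giving r_P = 1.332 and r_Q = 0.2150 (each k·C_A^n at C_A = 3.105).
Fraction of consumed A going to P: r_P/(r_P+r_Q) = 0.8610.
C_P = 0.8610·C_{A0}·X = 0.8610×7.82×0.603 = 4.06 mol·L⁻¹.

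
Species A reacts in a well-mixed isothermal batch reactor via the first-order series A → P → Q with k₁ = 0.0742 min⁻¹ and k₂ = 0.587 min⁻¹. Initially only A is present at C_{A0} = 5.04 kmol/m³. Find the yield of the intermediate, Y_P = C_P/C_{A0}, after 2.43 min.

For first-order series with pure A initially, C_P(t) = k₁C_{A0}/(k₂−k₁)·(e^(−k₁t) − e^(−k₂t)).
e^(−k₁t) = e^(−0.0742×2.43) = e^(−0.1803) = 0.8350; e^(−k₂t) = e^(−1.426) = 0.2402.
C_P = 0.0742×5.04/(0.587−0.0742) × (0.8350−0.2402) = 0.7293×0.5948 = 0.4338 kmol/m³.
Y_P = C_P/C_{A0} = 0.4338/5.04 = 0.0861.

0.0861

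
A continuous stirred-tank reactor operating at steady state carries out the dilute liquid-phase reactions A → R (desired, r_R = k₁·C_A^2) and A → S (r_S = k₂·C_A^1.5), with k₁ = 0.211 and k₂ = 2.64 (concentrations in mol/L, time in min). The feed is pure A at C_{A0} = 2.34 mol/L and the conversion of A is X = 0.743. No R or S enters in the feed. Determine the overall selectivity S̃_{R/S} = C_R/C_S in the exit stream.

0.0620

Exit C_A = C_{A0}(1−X) = 2.34×0.257 = 0.6014 mol/L.
Rates in a CSTR are evaluated at the outlet concentration: r_R = 0.211×0.6014^2 = 0.07631, r_S = 2.64×0.6014^1.5 = 1.231.
Overall selectivity = C_R/C_S = r_Rτ/(r_Sτ) = r_R/r_S = 0.0620.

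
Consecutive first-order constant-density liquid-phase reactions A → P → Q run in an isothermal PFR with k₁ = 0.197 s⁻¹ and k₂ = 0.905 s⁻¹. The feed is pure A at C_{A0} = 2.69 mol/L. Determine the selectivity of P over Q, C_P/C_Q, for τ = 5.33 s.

Solving the coupled first-order balances gives C_P(τ) = [k₁/(k₂−k₁)]·C_{A0}·(e^(−k₁τ) − e^(−k₂τ)).
e^(−k₁τ) = e^(−0.197×5.33) = e^(−1.050) = 0.3499; e^(−k₂τ) = e^(−4.824) = 0.008037.
C_P = 0.197×2.69/(0.905−0.197) × (0.3499−0.008037) = 0.7485×0.3419 = 0.2559 mol/L.
C_A = C_{A0}e^(−k₁τ) = 0.9413 mol/L, so C_Q = C_{A0}−C_A−C_P = 1.493 mol/L; C_P/C_Q = 0.171.

0.171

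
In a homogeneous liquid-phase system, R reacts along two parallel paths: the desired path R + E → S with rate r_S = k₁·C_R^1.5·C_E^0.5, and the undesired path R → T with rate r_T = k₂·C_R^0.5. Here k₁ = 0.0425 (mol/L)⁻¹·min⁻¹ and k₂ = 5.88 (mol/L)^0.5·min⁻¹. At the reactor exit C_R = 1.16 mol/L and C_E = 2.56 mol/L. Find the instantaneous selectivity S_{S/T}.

0.0134

S_{S/T} = r_S/r_T = (k₁·C_R^1.5·C_E^0.5)/(k₂·C_R^0.5) = (k₁/k₂)·C_R·C_E^0.5.
= (0.0425×1.160^1.5×2.560^0.5) / (5.88×1.160^0.5) = 0.08496/6.333 = 0.0134.
Since the desired path is higher order in R, keeping C_R high (PFR or concentrated feed) favours S.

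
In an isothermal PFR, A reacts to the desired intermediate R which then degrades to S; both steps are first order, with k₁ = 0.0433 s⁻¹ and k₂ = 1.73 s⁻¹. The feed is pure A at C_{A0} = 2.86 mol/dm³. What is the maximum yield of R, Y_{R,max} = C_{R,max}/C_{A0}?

0.0228

Evaluating C_R at τ_opt = ln(k₂/k₁)/(k₂−k₁) gives C_{R,max}/C_{A0} = (k₁/k₂)^[k₂/(k₂−k₁)].
= (0.0433/1.73)^(1.73/(1.73−0.0433)) = (0.02503)^(1.026) = 0.02277.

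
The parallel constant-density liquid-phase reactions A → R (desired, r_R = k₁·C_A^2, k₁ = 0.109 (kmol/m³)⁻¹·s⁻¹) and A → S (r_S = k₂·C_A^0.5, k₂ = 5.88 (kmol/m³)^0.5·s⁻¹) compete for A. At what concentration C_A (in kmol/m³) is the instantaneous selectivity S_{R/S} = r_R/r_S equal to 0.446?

S_{R/S} = (k₁/k₂)·C_A^1.5 ⇒ C_A = (S·k₂/k₁)^(1/1.5).
= (0.446×5.88/0.109)^(0.6667) = (24.06)^(0.6667) = 8.33 kmol/m³.

8.33 kmol/m³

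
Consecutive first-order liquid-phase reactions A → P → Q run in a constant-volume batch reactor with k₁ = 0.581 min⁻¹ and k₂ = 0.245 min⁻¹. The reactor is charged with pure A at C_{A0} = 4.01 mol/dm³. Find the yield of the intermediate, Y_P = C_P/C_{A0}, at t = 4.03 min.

0.478

Solving the coupled first-order balances gives C_P(t) = [k₁/(k₂−k₁)]·C_{A0}·(e^(−k₁t) − e^(−k₂t)).
e^(−k₁t) = e^(−0.581×4.03) = e^(−2.341) = 0.09619; e^(−k₂t) = e^(−0.9874) = 0.3726.
C_P = 0.581×4.01/(0.245−0.581) × (0.09619−0.3726) = (-6.934)×(-0.2764) = 1.916 mol/dm³.
Y_P = C_P/C_{A0} = 1.916/4.01 = 0.478.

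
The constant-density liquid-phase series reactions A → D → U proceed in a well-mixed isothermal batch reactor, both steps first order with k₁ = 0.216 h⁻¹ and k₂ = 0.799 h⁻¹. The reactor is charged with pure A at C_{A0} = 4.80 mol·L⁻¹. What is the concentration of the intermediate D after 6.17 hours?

0.456 mol·L⁻¹

Solving the coupled first-order balances gives C_D(t) = [k₁/(k₂−k₁)]·C_{A0}·(e^(−k₁t) − e^(−k₂t)).
e^(−k₁t) = e^(−0.216×6.17) = e^(−1.333) = 0.2638; e^(−k₂t) = e^(−4.930) = 0.007228.
C_D = 0.216×4.80/(0.799−0.216) × (0.2638−0.007228) = 1.778×0.2565 = 0.4562 mol·L⁻¹.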